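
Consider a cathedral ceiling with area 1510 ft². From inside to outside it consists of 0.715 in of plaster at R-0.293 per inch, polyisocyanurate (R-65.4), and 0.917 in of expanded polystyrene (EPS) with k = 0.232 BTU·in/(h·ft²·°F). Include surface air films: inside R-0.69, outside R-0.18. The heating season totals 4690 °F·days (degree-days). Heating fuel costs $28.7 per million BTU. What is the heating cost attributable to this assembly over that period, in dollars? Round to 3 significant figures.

0.715 × 0.293 = 0.2095
0.917/0.232 = 3.953
R_total = 0.69 + 0.2095 + 65.4 + 3.953 + 0.18 = 70.43 ft²·°F·h/BTU
E = A × HDD × 24 / R = 1510 × 4690 × 24 / 70.43 = 2413000 BTU
Cost = 2413000/10⁶ × 28.7 = $69.26

69.3 dollars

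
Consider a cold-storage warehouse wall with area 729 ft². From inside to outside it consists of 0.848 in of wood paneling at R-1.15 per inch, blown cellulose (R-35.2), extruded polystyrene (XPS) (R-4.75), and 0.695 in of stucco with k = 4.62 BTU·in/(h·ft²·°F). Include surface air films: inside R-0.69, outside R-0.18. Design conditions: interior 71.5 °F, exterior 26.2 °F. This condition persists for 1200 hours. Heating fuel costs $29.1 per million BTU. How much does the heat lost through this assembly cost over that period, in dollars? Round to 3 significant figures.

27.5 dollars

0.848 × 1.15 = 0.9752
0.695/4.62 = 0.1504
R_total = 0.69 + 0.9752 + 35.2 + 4.75 + 0.1504 + 0.18 = 41.95 ft²·°F·h/BTU
Q = 729 × (71.5 − 26.2) / 41.95 = 787.3 BTU/h
E = 787.3 × 1200 = 944800 BTU
Cost = 944800/10⁶ × 29.1 = $27.49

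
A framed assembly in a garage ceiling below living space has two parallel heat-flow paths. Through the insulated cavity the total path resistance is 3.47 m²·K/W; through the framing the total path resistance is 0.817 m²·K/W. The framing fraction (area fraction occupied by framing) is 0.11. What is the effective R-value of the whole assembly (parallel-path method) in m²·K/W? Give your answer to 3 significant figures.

2.56 m²·K/W

U_eff = 0.89/3.47 + 0.11/0.817 = 0.2565 + 0.1346 = 0.3911
R_eff = 1/U_eff = 2.557 m²·K/W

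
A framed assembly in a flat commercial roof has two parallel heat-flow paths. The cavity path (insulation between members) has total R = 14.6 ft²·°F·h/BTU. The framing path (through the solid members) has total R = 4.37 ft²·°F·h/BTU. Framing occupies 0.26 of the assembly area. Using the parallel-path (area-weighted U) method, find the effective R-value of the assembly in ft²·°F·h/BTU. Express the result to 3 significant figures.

U_eff = 0.74/14.6 + 0.26/4.37 = 0.05068 + 0.0595 = 0.1102
R_eff = 1/U_eff = 9.076 ft²·°F·h/BTU

9.08 ft²·°F·h/BTU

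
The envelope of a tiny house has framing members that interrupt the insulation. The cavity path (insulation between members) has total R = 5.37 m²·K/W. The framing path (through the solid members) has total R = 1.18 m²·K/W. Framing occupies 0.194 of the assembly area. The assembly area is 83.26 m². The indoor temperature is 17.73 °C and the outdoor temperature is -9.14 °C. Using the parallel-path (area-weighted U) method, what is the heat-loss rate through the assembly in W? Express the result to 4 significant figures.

U_eff = 0.806/5.37 + 0.194/1.18 = 0.15009 + 0.16441 = 0.3145
R_eff = 1/U_eff = 3.1797 m²·K/W
Q = 83.26 × (17.73 − (-9.14)) / 3.1797 = 703.6 W

703.6 W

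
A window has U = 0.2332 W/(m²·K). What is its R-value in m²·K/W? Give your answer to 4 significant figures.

R = 1/U = 1/0.2332 = 4.2882

4.288 m²·K/W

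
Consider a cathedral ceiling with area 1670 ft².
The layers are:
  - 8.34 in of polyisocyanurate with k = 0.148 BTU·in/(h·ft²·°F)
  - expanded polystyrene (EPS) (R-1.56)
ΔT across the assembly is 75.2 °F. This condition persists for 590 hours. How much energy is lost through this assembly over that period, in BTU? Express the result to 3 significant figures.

8.34/0.148 = 56.35
R_total = 56.35 + 1.56 = 57.91 ft²·°F·h/BTU
Q = 1670 × 75.2 / 57.91 = 2169 BTU/h
E = 2169 × 590 = 1279000 BTU

1280000 BTU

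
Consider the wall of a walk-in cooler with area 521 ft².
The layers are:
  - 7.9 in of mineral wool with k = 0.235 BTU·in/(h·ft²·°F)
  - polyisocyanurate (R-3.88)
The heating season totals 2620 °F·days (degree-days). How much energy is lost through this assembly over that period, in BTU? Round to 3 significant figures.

874000 BTU

7.9/0.235 = 33.62
R_total = 33.62 + 3.88 = 37.5 ft²·°F·h/BTU
E = A × HDD × 24 / R = 521 × 2620 × 24 / 37.5 = 873700 BTU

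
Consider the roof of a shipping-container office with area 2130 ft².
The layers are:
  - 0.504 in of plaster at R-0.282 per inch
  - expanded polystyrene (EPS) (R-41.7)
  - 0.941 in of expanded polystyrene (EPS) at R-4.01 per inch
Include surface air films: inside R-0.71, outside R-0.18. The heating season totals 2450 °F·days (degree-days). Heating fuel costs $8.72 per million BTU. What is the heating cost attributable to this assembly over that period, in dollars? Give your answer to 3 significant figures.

0.504 × 0.282 = 0.1421
0.941 × 4.01 = 3.773
R_total = 0.71 + 0.1421 + 41.7 + 3.773 + 0.18 = 46.51 ft²·°F·h/BTU
E = A × HDD × 24 / R = 2130 × 2450 × 24 / 46.51 = 2693000 BTU
Cost = 2693000/10⁶ × 8.72 = $23.48

23.5 dollars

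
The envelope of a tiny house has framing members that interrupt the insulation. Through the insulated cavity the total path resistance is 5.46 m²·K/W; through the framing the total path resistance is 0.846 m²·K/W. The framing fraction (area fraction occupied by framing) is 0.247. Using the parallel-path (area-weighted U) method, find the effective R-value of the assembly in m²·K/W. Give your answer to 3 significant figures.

2.33 m²·K/W

U_eff = 0.753/5.46 + 0.247/0.846 = 0.1379 + 0.292 = 0.4299
R_eff = 1/U_eff = 2.326 m²·K/W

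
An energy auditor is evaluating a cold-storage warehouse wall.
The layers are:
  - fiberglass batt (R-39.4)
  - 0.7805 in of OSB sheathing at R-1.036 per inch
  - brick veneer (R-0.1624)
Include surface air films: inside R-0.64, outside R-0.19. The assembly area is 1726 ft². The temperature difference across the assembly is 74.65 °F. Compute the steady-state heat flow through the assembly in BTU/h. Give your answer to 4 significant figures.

3127 BTU/h

0.7805 × 1.036 = 0.8086
R_total = 0.64 + 39.4 + 0.8086 + 0.1624 + 0.19 = 41.201 ft²·°F·h/BTU
Q = A·ΔT/R = 1726 × 74.65 / 41.201 = 3127.3 BTU/h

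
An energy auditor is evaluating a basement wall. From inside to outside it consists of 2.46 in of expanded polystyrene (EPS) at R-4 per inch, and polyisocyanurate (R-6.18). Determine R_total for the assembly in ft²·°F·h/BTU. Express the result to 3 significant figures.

2.46 × 4 = 9.84
R_total = 9.84 + 6.18 = 16.02 ft²·°F·h/BTU

16.0 ft²·°F·h/BTU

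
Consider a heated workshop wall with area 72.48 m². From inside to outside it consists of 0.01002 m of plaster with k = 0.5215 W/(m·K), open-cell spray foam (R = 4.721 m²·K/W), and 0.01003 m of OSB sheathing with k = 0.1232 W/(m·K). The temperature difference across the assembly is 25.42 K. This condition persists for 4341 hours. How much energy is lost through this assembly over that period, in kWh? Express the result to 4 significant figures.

1659 kWh

0.01002/0.5215 = 0.019214
0.01003/0.1232 = 0.081412
R_total = 0.019214 + 4.721 + 0.081412 = 4.8216 m²·K/W
Q = 72.48 × 25.42 / 4.8216 = 382.12 W
E = 382.12 W × 4341 h / 1000 = 1658.8 kWh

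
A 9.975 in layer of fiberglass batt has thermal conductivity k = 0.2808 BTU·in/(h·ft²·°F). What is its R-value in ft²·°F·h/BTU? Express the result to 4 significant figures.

R = L/k = 9.975/0.2808 = 35.524 ft²·°F·h/BTU

35.52 ft²·°F·h/BTU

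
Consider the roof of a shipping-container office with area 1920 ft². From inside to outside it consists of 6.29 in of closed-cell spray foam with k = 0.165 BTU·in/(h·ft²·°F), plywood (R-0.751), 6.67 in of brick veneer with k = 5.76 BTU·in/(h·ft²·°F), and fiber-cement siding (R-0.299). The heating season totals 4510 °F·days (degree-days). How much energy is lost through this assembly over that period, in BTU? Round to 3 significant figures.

5150000 BTU

6.29/0.165 = 38.12
6.67/5.76 = 1.158
R_total = 38.12 + 0.751 + 1.158 + 0.299 = 40.33 ft²·°F·h/BTU
E = A × HDD × 24 / R = 1920 × 4510 × 24 / 40.33 = 5153000 BTU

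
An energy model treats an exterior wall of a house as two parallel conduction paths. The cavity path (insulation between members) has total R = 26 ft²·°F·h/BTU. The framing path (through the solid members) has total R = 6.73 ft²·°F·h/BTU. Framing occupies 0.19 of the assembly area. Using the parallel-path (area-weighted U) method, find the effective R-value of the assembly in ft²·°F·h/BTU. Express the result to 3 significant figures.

U_eff = 0.81/26 + 0.19/6.73 = 0.03115 + 0.02823 = 0.05939
R_eff = 1/U_eff = 16.84 ft²·°F·h/BTU

16.8 ft²·°F·h/BTU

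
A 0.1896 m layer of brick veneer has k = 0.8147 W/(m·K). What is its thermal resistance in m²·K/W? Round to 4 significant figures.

R = L/k = 0.1896/0.8147 = 0.23272 m²·K/W

0.2327 m²·K/W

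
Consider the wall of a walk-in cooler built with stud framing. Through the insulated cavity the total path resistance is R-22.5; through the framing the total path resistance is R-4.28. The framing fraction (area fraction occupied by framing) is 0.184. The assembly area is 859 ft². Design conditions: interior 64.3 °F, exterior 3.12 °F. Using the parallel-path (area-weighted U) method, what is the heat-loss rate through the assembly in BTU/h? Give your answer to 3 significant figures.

4170 BTU/h

U_eff = 0.816/22.5 + 0.184/4.28 = 0.03627 + 0.04299 = 0.07926
R_eff = 1/U_eff = 12.62 ft²·°F·h/BTU
Q = 859 × (64.3 − 3.12) / 12.62 = 4165 BTU/h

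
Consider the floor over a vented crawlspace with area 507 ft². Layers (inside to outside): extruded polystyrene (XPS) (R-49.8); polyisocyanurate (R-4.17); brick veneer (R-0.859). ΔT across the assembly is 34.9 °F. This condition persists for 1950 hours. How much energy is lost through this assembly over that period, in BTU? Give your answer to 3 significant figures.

R_total = 49.8 + 4.17 + 0.859 = 54.83 ft²·°F·h/BTU
Q = 507 × 34.9 / 54.83 = 322.7 BTU/h
E = 322.7 × 1950 = 629300 BTU

629000 BTU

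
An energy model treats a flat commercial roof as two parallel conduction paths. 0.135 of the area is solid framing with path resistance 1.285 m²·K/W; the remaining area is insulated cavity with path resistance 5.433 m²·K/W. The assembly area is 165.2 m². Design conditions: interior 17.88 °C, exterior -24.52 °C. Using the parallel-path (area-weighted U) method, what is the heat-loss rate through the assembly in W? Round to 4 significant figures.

U_eff = 0.865/5.433 + 0.135/1.285 = 0.15921 + 0.10506 = 0.26427
R_eff = 1/U_eff = 3.784 m²·K/W
Q = 165.2 × (17.88 − (-24.52)) / 3.784 = 1851.1 W

1851 W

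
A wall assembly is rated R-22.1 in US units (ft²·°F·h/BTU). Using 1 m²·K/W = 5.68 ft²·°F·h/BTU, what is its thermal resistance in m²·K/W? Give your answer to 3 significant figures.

3.89 m²·K/W

R_SI = 22.1/5.68 = 3.891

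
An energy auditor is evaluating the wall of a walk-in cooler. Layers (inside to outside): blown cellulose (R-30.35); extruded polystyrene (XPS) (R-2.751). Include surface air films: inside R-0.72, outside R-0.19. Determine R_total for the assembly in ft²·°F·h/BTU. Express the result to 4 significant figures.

34.01 ft²·°F·h/BTU

R_total = 0.72 + 30.35 + 2.751 + 0.19 = 34.011 ft²·°F·h/BTU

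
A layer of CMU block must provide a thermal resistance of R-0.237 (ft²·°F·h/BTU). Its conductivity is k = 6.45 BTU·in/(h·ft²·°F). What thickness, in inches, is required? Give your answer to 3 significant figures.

1.53 in

L = R × k = 0.237 × 6.45 = 1.529 in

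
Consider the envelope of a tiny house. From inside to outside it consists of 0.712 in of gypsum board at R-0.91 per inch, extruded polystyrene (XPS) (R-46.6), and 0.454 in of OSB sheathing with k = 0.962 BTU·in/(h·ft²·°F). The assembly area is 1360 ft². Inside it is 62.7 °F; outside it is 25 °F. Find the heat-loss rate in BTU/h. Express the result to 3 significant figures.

1070 BTU/h

0.712 × 0.91 = 0.6479
0.454/0.962 = 0.4719
R_total = 0.6479 + 46.6 + 0.4719 = 47.72 ft²·°F·h/BTU
Q = A·ΔT/R = 1360 × (62.7 − 25) / 47.72 = 1074 BTU/h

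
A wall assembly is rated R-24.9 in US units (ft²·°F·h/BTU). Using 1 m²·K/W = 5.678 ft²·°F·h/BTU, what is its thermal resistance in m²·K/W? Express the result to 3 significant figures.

4.39 m²·K/W

R_SI = 24.9/5.678 = 4.385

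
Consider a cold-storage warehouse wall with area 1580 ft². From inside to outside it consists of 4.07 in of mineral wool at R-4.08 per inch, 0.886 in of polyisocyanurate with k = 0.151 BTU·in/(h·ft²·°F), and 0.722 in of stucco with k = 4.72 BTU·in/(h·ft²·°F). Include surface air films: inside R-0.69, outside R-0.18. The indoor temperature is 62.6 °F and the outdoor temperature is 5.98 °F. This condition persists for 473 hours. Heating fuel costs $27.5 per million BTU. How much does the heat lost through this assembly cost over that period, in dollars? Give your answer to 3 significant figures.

49.5 dollars

4.07 × 4.08 = 16.61
0.886/0.151 = 5.868
0.722/4.72 = 0.153
R_total = 0.69 + 16.61 + 5.868 + 0.153 + 0.18 = 23.5 ft²·°F·h/BTU
Q = 1580 × (62.6 − 5.98) / 23.5 = 3807 BTU/h
E = 3807 × 473 = 1801000 BTU
Cost = 1801000/10⁶ × 27.5 = $49.53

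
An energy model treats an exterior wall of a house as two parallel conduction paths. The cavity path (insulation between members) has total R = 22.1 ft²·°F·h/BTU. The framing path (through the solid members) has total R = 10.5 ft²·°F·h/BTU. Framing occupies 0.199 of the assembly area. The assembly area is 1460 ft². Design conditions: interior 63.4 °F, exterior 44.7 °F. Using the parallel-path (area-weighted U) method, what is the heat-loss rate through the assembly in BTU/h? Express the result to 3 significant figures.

U_eff = 0.801/22.1 + 0.199/10.5 = 0.03624 + 0.01895 = 0.0552
R_eff = 1/U_eff = 18.12 ft²·°F·h/BTU
Q = 1460 × (63.4 − 44.7) / 18.12 = 1507 BTU/h

1510 BTU/h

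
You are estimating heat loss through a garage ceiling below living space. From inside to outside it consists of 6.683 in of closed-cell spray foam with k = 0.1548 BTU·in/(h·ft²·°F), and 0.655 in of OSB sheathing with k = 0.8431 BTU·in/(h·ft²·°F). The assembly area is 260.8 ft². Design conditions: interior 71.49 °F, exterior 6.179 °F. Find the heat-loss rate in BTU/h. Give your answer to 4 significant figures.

387.6 BTU/h

6.683/0.1548 = 43.172
0.655/0.8431 = 0.77689
R_total = 43.172 + 0.77689 = 43.949 ft²·°F·h/BTU
Q = A·ΔT/R = 260.8 × (71.49 − 6.179) / 43.949 = 387.57 BTU/h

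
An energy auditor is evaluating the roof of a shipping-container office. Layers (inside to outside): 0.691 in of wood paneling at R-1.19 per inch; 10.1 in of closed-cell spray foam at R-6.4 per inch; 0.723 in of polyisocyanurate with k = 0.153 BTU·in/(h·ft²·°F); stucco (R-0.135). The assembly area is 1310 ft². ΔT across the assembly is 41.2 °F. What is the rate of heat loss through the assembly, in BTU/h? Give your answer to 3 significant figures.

767 BTU/h

0.691 × 1.19 = 0.8223
10.1 × 6.4 = 64.64
0.723/0.153 = 4.725
R_total = 0.8223 + 64.64 + 4.725 + 0.135 = 70.32 ft²·°F·h/BTU
Q = A·ΔT/R = 1310 × 41.2 / 70.32 = 767.5 BTU/h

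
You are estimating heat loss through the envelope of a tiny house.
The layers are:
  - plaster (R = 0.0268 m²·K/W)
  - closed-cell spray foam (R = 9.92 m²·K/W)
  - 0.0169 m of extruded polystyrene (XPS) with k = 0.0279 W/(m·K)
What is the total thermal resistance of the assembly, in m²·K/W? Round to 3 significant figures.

10.6 m²·K/W

0.0169/0.0279 = 0.6057
R_total = 0.0268 + 9.92 + 0.6057 = 10.55 m²·K/W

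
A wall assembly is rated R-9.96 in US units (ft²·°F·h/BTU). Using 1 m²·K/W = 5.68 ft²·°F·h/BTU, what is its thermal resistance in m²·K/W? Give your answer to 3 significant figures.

R_SI = 9.96/5.68 = 1.754

1.75 m²·K/W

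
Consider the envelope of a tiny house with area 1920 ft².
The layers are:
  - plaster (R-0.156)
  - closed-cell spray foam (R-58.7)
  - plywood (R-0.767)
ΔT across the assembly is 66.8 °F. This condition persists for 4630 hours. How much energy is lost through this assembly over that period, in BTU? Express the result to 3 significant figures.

R_total = 0.156 + 58.7 + 0.767 = 59.62 ft²·°F·h/BTU
Q = 1920 × 66.8 / 59.62 = 2151 BTU/h
E = 2151 × 4630 = 9960000 BTU

9960000 BTU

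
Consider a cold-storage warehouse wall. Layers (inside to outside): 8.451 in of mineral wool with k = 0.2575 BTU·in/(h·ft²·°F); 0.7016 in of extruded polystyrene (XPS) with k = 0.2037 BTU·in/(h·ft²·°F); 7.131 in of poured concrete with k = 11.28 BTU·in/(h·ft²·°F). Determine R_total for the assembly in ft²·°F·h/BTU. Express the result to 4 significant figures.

36.90 ft²·°F·h/BTU

8.451/0.2575 = 32.819
0.7016/0.2037 = 3.4443
7.131/11.28 = 0.63218
R_total = 32.819 + 3.4443 + 0.63218 = 36.896 ft²·°F·h/BTU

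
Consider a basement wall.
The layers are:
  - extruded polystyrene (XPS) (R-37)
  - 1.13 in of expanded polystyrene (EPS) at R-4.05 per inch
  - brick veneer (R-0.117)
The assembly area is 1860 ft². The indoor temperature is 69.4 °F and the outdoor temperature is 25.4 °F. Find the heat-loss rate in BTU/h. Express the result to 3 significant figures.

1.13 × 4.05 = 4.576
R_total = 37 + 4.576 + 0.117 = 41.69 ft²·°F·h/BTU
Q = A·ΔT/R = 1860 × (69.4 − 25.4) / 41.69 = 1963 BTU/h

1960 BTU/h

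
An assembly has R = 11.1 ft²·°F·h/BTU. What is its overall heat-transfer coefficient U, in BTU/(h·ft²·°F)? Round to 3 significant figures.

0.0901 BTU/(h·ft²·°F)

U = 1/R = 1/11.1 = 0.09009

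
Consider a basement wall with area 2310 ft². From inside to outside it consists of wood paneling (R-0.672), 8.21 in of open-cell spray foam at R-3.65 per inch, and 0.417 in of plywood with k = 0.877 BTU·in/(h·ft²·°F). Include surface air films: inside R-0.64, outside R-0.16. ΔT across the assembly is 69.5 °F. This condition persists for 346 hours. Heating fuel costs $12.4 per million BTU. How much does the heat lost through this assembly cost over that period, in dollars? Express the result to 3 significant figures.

21.6 dollars

8.21 × 3.65 = 29.97
0.417/0.877 = 0.4755
R_total = 0.64 + 0.672 + 29.97 + 0.4755 + 0.16 = 31.91 ft²·°F·h/BTU
Q = 2310 × 69.5 / 31.91 = 5031 BTU/h
E = 5031 × 346 = 1741000 BTU
Cost = 1741000/10⁶ × 12.4 = $21.58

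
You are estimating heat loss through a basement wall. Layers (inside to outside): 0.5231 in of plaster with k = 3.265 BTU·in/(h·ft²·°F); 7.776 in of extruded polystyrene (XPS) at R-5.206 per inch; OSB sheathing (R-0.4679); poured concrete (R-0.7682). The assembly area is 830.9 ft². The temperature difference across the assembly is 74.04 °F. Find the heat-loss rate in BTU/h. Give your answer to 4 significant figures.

1469 BTU/h

0.5231/3.265 = 0.16021
7.776 × 5.206 = 40.482
R_total = 0.16021 + 40.482 + 0.4679 + 0.7682 = 41.878 ft²·°F·h/BTU
Q = A·ΔT/R = 830.9 × 74.04 / 41.878 = 1469 BTU/h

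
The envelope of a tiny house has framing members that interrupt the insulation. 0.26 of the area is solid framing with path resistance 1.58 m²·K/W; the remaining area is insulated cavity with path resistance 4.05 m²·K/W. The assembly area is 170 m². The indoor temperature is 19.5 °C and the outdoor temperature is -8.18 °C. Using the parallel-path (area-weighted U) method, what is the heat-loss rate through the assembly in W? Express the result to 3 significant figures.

U_eff = 0.74/4.05 + 0.26/1.58 = 0.1827 + 0.1646 = 0.3473
R_eff = 1/U_eff = 2.88 m²·K/W
Q = 170 × (19.5 − (-8.18)) / 2.88 = 1634 W

1630 W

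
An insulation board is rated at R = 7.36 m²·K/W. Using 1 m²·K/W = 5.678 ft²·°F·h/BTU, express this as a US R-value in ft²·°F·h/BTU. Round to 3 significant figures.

41.8 ft²·°F·h/BTU

R_US = 7.36 × 5.678 = 41.79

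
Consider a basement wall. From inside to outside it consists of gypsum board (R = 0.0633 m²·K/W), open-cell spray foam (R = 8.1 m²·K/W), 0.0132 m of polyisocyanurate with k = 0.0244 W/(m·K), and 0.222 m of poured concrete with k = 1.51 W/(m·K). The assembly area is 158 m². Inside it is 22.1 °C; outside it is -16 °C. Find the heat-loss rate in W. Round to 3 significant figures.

0.0132/0.0244 = 0.541
0.222/1.51 = 0.147
R_total = 0.0633 + 8.1 + 0.541 + 0.147 = 8.851 m²·K/W
Q = A·ΔT/R = 158 × (22.1 − (-16)) / 8.851 = 680.1 W

680 W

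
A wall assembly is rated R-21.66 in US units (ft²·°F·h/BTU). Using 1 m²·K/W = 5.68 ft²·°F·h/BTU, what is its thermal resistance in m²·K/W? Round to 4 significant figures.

R_SI = 21.66/5.68 = 3.8134

3.813 m²·K/W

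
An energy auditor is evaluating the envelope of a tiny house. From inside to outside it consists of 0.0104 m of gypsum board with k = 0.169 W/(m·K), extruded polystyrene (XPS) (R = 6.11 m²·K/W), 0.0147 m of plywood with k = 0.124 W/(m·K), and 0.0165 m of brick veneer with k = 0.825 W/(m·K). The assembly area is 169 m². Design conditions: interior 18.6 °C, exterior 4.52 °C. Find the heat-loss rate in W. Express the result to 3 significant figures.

0.0104/0.169 = 0.06154
0.0147/0.124 = 0.1185
0.0165/0.825 = 0.02
R_total = 0.06154 + 6.11 + 0.1185 + 0.02 = 6.31 m²·K/W
Q = A·ΔT/R = 169 × (18.6 − 4.52) / 6.31 = 377.1 W

377 W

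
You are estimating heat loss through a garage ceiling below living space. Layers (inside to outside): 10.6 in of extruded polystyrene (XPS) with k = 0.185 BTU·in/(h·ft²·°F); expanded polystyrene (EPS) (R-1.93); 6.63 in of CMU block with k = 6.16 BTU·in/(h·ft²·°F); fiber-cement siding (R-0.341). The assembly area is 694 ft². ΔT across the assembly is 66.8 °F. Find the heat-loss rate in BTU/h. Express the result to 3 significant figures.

764 BTU/h

10.6/0.185 = 57.3
6.63/6.16 = 1.076
R_total = 57.3 + 1.93 + 1.076 + 0.341 = 60.64 ft²·°F·h/BTU
Q = A·ΔT/R = 694 × 66.8 / 60.64 = 764.4 BTU/h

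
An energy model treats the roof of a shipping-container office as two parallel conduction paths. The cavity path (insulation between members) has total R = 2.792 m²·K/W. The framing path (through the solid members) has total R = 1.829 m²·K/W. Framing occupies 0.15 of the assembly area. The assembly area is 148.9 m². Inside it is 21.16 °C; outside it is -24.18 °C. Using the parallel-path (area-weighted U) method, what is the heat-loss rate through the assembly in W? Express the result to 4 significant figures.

U_eff = 0.85/2.792 + 0.15/1.829 = 0.30444 + 0.082012 = 0.38645
R_eff = 1/U_eff = 2.5876 m²·K/W
Q = 148.9 × (21.16 − (-24.18)) / 2.5876 = 2609 W

2609 W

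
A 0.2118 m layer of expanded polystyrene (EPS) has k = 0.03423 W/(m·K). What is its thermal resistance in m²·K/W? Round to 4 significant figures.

6.188 m²·K/W

R = L/k = 0.2118/0.03423 = 6.1876 m²·K/W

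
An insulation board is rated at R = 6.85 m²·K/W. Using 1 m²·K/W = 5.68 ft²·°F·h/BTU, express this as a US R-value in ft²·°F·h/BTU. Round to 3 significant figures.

R_US = 6.85 × 5.68 = 38.91

38.9 ft²·°F·h/BTU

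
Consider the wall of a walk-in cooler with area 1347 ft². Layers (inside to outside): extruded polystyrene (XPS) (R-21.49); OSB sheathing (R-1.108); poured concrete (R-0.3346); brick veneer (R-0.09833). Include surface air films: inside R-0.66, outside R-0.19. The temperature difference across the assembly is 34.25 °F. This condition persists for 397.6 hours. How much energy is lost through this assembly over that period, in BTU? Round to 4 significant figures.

R_total = 0.66 + 21.49 + 1.108 + 0.3346 + 0.09833 + 0.19 = 23.881 ft²·°F·h/BTU
Q = 1347 × 34.25 / 23.881 = 1931.9 BTU/h
E = 1931.9 × 397.6 = 768110 BTU

768100 BTU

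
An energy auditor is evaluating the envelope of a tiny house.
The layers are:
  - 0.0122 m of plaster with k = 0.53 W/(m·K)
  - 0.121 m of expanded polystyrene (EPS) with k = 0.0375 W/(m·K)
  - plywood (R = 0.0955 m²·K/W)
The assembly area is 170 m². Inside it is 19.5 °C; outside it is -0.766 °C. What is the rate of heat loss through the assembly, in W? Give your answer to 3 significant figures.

1030 W

0.0122/0.53 = 0.02302
0.121/0.0375 = 3.227
R_total = 0.02302 + 3.227 + 0.0955 = 3.345 m²·K/W
Q = A·ΔT/R = 170 × (19.5 − (-0.766)) / 3.345 = 1030 W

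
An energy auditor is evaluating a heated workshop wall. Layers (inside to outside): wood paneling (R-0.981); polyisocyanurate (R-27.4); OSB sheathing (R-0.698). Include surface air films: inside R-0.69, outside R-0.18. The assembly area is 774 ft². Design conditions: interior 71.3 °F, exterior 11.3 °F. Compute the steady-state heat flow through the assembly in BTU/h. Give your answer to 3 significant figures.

R_total = 0.69 + 0.981 + 27.4 + 0.698 + 0.18 = 29.95 ft²·°F·h/BTU
Q = A·ΔT/R = 774 × (71.3 − 11.3) / 29.95 = 1551 BTU/h

1550 BTU/h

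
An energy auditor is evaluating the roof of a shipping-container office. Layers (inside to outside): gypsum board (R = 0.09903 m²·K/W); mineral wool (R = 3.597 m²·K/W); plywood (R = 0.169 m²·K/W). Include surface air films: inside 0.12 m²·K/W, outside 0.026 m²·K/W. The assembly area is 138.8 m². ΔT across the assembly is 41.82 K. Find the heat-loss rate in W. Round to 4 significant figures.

1447 W

R_total = 0.12 + 0.09903 + 3.597 + 0.169 + 0.026 = 4.011 m²·K/W
Q = A·ΔT/R = 138.8 × 41.82 / 4.011 = 1447.2 W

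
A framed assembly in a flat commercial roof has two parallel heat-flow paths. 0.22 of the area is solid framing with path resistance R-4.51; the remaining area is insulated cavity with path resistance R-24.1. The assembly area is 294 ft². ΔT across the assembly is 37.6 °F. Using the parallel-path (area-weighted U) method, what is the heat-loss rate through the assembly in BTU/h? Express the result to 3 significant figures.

U_eff = 0.78/24.1 + 0.22/4.51 = 0.03237 + 0.04878 = 0.08115
R_eff = 1/U_eff = 12.32 ft²·°F·h/BTU
Q = 294 × 37.6 / 12.32 = 897 BTU/h

897 BTU/h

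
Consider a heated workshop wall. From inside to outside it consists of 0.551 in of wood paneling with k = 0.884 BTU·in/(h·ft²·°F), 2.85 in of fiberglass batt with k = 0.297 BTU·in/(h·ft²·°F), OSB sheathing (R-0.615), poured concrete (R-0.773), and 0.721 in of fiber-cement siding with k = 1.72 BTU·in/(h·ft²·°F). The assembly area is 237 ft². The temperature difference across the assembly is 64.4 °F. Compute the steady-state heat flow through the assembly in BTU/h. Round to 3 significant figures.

0.551/0.884 = 0.6233
2.85/0.297 = 9.596
0.721/1.72 = 0.4192
R_total = 0.6233 + 9.596 + 0.615 + 0.773 + 0.4192 = 12.03 ft²·°F·h/BTU
Q = A·ΔT/R = 237 × 64.4 / 12.03 = 1269 BTU/h

1270 BTU/h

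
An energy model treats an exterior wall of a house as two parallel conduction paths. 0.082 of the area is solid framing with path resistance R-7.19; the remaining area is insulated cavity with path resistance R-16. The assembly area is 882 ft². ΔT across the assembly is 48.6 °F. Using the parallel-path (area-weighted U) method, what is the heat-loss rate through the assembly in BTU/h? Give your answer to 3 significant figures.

U_eff = 0.918/16 + 0.082/7.19 = 0.05738 + 0.0114 = 0.06878
R_eff = 1/U_eff = 14.54 ft²·°F·h/BTU
Q = 882 × 48.6 / 14.54 = 2948 BTU/h

2950 BTU/h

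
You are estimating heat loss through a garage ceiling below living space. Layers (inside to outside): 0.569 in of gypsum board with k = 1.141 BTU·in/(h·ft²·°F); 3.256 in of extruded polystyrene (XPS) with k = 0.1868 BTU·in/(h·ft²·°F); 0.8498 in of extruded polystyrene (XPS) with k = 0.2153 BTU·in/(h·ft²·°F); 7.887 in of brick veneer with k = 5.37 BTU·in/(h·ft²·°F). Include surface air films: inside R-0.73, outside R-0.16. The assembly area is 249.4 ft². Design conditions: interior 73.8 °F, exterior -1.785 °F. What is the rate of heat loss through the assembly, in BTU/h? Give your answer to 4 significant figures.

777.8 BTU/h

0.569/1.141 = 0.49869
3.256/0.1868 = 17.43
0.8498/0.2153 = 3.9471
7.887/5.37 = 1.4687
R_total = 0.73 + 0.49869 + 17.43 + 3.9471 + 1.4687 + 0.16 = 24.235 ft²·°F·h/BTU
Q = A·ΔT/R = 249.4 × (73.8 − (-1.785)) / 24.235 = 777.84 BTU/h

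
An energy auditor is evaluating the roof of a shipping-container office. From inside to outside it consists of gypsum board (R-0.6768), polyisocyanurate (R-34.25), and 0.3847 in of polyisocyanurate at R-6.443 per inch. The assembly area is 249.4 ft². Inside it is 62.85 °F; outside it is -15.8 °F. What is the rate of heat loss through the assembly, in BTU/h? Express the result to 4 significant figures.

0.3847 × 6.443 = 2.4786
R_total = 0.6768 + 34.25 + 2.4786 = 37.405 ft²·°F·h/BTU
Q = A·ΔT/R = 249.4 × (62.85 − (-15.8)) / 37.405 = 524.4 BTU/h

524.4 BTU/h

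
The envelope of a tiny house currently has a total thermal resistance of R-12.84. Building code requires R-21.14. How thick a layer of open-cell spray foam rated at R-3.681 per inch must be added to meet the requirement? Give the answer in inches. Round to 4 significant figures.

ΔR = 21.14 − 12.84 = 8.3 ft²·°F·h/BTU
L = ΔR / (R/in) = 8.3/3.681 = 2.2548 in

2.255 in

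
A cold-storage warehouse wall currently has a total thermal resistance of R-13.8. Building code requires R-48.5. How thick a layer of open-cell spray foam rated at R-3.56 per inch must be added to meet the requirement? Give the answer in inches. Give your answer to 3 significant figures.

ΔR = 48.5 − 13.8 = 34.7 ft²·°F·h/BTU
L = ΔR / (R/in) = 34.7/3.56 = 9.747 in

9.75 in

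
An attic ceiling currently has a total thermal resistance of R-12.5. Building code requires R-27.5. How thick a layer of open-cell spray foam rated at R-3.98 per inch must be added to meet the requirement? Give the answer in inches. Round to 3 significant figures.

3.77 in

ΔR = 27.5 − 12.5 = 15 ft²·°F·h/BTU
L = ΔR / (R/in) = 15/3.98 = 3.769 in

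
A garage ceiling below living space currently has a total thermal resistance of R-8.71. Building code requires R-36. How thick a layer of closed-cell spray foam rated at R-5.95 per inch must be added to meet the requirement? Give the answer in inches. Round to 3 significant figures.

4.59 in

ΔR = 36 − 8.71 = 27.29 ft²·°F·h/BTU
L = ΔR / (R/in) = 27.29/5.95 = 4.587 in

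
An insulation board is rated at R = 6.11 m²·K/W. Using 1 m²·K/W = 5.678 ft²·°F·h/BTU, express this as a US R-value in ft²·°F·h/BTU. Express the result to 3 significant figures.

34.7 ft²·°F·h/BTU

R_US = 6.11 × 5.678 = 34.69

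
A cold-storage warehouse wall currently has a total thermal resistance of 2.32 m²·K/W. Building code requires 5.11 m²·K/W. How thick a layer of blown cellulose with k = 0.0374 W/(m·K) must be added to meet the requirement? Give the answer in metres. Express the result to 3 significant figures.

ΔR = 5.11 − 2.32 = 2.79 m²·K/W
L = ΔR × k = 2.79 × 0.0374 = 0.1043 m

0.104 m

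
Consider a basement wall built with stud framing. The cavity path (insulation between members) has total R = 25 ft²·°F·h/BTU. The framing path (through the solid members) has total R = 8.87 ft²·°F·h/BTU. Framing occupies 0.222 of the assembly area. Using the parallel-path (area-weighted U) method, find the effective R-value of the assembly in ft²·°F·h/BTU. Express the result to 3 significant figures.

17.8 ft²·°F·h/BTU

U_eff = 0.778/25 + 0.222/8.87 = 0.03112 + 0.02503 = 0.05615
R_eff = 1/U_eff = 17.81 ft²·°F·h/BTU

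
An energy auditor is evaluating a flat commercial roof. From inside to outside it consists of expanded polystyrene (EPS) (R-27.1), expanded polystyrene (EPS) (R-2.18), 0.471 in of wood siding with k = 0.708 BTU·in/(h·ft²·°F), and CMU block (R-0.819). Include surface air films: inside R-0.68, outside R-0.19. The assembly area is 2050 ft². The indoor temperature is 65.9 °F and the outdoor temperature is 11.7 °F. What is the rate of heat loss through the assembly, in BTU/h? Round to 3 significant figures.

3510 BTU/h

0.471/0.708 = 0.6653
R_total = 0.68 + 27.1 + 2.18 + 0.6653 + 0.819 + 0.19 = 31.63 ft²·°F·h/BTU
Q = A·ΔT/R = 2050 × (65.9 − 11.7) / 31.63 = 3512 BTU/h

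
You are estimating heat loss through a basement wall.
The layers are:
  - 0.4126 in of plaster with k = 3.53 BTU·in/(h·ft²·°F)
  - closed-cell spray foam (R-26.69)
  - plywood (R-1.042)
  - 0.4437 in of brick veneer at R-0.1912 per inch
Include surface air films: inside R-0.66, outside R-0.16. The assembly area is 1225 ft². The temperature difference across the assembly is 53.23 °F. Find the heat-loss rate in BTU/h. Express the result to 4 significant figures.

2268 BTU/h

0.4126/3.53 = 0.11688
0.4437 × 0.1912 = 0.084835
R_total = 0.66 + 0.11688 + 26.69 + 1.042 + 0.084835 + 0.16 = 28.754 ft²·°F·h/BTU
Q = A·ΔT/R = 1225 × 53.23 / 28.754 = 2267.8 BTU/h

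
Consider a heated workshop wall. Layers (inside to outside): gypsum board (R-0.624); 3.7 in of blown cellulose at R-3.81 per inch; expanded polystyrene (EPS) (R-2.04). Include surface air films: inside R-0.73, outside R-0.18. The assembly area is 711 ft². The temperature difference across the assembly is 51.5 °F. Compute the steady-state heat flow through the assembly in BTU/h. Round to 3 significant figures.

2070 BTU/h

3.7 × 3.81 = 14.1
R_total = 0.73 + 0.624 + 14.1 + 2.04 + 0.18 = 17.67 ft²·°F·h/BTU
Q = A·ΔT/R = 711 × 51.5 / 17.67 = 2072 BTU/h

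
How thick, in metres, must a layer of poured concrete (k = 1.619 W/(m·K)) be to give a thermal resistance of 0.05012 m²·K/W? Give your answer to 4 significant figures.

L = R·k = 0.05012 × 1.619 = 0.081144 m

0.08114 m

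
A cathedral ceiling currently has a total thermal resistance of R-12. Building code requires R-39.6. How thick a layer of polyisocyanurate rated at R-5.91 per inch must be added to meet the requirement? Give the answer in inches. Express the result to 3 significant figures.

ΔR = 39.6 − 12 = 27.6 ft²·°F·h/BTU
L = ΔR / (R/in) = 27.6/5.91 = 4.67 in

4.67 in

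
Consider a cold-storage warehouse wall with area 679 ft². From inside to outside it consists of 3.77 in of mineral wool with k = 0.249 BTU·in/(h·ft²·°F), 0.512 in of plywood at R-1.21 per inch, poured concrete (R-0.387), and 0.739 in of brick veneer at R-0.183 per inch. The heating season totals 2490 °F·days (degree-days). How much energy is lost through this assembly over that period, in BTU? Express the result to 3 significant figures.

2490000 BTU

3.77/0.249 = 15.14
0.512 × 1.21 = 0.6195
0.739 × 0.183 = 0.1352
R_total = 15.14 + 0.6195 + 0.387 + 0.1352 = 16.28 ft²·°F·h/BTU
E = A × HDD × 24 / R = 679 × 2490 × 24 / 16.28 = 2492000 BTU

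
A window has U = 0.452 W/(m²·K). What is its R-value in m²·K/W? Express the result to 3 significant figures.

2.21 m²·K/W

R = 1/U = 1/0.452 = 2.212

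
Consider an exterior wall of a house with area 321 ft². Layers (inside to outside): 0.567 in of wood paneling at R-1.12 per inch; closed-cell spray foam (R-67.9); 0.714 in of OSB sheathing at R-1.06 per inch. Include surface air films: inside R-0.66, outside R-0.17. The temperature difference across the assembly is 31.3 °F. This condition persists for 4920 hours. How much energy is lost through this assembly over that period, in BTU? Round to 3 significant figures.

0.567 × 1.12 = 0.635
0.714 × 1.06 = 0.7568
R_total = 0.66 + 0.635 + 67.9 + 0.7568 + 0.17 = 70.12 ft²·°F·h/BTU
Q = 321 × 31.3 / 70.12 = 143.3 BTU/h
E = 143.3 × 4920 = 705000 BTU

705000 BTU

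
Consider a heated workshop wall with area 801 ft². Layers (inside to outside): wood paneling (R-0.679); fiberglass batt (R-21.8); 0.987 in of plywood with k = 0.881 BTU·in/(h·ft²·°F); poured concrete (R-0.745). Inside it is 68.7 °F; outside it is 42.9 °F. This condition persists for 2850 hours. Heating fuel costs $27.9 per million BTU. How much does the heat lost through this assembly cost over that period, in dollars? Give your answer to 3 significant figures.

0.987/0.881 = 1.12
R_total = 0.679 + 21.8 + 1.12 + 0.745 = 24.34 ft²·°F·h/BTU
Q = 801 × (68.7 − 42.9) / 24.34 = 848.9 BTU/h
E = 848.9 × 2850 = 2419000 BTU
Cost = 2419000/10⁶ × 27.9 = $67.5

67.5 dollars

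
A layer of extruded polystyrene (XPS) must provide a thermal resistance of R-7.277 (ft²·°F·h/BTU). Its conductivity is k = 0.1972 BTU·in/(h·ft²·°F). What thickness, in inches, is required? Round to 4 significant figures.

L = R × k = 7.277 × 0.1972 = 1.435 in

1.435 in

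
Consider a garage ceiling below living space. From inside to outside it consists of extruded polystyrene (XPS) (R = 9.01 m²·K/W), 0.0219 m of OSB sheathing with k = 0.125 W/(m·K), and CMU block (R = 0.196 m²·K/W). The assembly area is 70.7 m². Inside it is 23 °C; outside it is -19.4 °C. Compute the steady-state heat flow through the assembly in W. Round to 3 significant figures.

0.0219/0.125 = 0.1752
R_total = 9.01 + 0.1752 + 0.196 = 9.381 m²·K/W
Q = A·ΔT/R = 70.7 × (23 − (-19.4)) / 9.381 = 319.5 W

320 W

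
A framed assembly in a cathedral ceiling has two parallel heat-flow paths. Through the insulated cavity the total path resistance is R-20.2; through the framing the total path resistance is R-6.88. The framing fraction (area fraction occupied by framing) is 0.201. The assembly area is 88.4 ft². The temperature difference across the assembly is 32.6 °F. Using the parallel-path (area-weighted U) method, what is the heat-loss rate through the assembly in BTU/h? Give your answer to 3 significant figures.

U_eff = 0.799/20.2 + 0.201/6.88 = 0.03955 + 0.02922 = 0.06877
R_eff = 1/U_eff = 14.54 ft²·°F·h/BTU
Q = 88.4 × 32.6 / 14.54 = 198.2 BTU/h

198 BTU/h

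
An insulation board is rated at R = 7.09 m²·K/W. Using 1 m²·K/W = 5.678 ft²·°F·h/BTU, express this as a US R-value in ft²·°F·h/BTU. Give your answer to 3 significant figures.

40.3 ft²·°F·h/BTU

R_US = 7.09 × 5.678 = 40.26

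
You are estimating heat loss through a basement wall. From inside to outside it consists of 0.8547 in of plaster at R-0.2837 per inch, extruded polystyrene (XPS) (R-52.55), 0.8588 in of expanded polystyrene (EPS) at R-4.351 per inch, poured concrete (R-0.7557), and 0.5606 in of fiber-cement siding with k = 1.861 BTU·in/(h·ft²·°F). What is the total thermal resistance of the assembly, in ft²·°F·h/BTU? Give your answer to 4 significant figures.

57.59 ft²·°F·h/BTU

0.8547 × 0.2837 = 0.24248
0.8588 × 4.351 = 3.7366
0.5606/1.861 = 0.30124
R_total = 0.24248 + 52.55 + 3.7366 + 0.7557 + 0.30124 = 57.586 ft²·°F·h/BTU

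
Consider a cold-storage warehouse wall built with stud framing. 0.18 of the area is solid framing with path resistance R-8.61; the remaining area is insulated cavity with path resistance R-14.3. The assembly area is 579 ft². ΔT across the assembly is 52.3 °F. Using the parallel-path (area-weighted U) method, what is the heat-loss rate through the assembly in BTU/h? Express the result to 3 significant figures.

U_eff = 0.82/14.3 + 0.18/8.61 = 0.05734 + 0.02091 = 0.07825
R_eff = 1/U_eff = 12.78 ft²·°F·h/BTU
Q = 579 × 52.3 / 12.78 = 2370 BTU/h

2370 BTU/h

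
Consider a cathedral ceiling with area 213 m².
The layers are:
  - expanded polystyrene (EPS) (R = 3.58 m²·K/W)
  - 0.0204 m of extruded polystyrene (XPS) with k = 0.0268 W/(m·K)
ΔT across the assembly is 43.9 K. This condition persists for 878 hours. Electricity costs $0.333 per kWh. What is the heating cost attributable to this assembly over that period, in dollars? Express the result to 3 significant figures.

630 dollars

0.0204/0.0268 = 0.7612
R_total = 3.58 + 0.7612 = 4.341 m²·K/W
Q = 213 × 43.9 / 4.341 = 2154 W
E = 2154 W × 878 h / 1000 = 1891 kWh
Cost = 1891 × 0.333 = $629.8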